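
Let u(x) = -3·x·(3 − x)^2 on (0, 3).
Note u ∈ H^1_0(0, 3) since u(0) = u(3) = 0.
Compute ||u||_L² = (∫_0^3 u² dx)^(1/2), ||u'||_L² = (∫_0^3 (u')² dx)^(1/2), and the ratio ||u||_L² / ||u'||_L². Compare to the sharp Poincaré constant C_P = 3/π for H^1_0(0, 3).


||u||_L² / ||u'||_L² = 3*sqrt(14)/14 < C_P = 3/π.

u(x) = -3·x·(3 − x)^2, so u'(x) = 9*(1 - x)*(x - 3).
u(x) = -3·x·(3 − x)^2 vanishes at x = 0 and x = 3, so u ∈ H^1_0(0, 3). Differentiate via the product rule and integrate the resulting polynomials term by term.
  ∫_0^3 u² dx = ∫_0^3 (9*x^6 - 108*x^5 + 486*x^4 - 972*x^3 + 729*x^2) dx. Term by term:
    ∫_0^3 9*x^6 dx = 19683/7;  ∫_0^3 -108*x^5 dx = -13122;  ∫_0^3 486*x^4 dx = 118098/5;
    ∫_0^3 -972*x^3 dx = -19683;  ∫_0^3 729*x^2 dx = 6561.
  Sum: 19683/7 − 13122 + 118098/5 − 19683 + 6561 = 6561/35.
  ∫_0^3 (u')² dx = ∫_0^3 (81*x^4 - 648*x^3 + 1782*x^2 - 1944*x + 729) dx. Term by term:
    ∫_0^3 81*x^4 dx = 19683/5;  ∫_0^3 -648*x^3 dx = -13122;  ∫_0^3 1782*x^2 dx = 16038;
    ∫_0^3 -1944*x dx = -8748;  ∫_0^3 729 dx = 2187.
  Sum: 19683/5 − 13122 + 16038 − 8748 + 2187 = 1458/5.
∫_0^3 u² dx = 6561/35, so ||u||_L² = 81*sqrt(35)/35.
∫_0^3 (u')² dx = 1458/5, so ||u'||_L² = 27*sqrt(10)/5.
Ratio ||u||_L² / ||u'||_L² = 3*sqrt(14)/14.
Sharp Poincaré constant on H^1_0(0, 3) is C_P = L/π = 3/π, achieved by sin(π/3·x).
A polynomial bump cannot attain the sharp Poincaré constant (only the first sine eigenfunction does), so the ratio is strictly less than C_P, consistent with ||u||_L² ≤ C_P ||u'||_L².


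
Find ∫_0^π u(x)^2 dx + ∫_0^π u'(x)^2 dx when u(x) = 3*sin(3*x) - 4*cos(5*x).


||u||_{H^1(0,π)}^2 = 253*π

u'(x) = 20*sin(5*x) + 9*cos(3*x).
Expand u² and (u')² and integrate term by term on (0, π), using: for integers n ≥ 1, ∫_0^π sin²(nx) dx = ∫_0^π cos²(nx) dx = π/2; for n ≠ n', ∫_0^π sin(nx)sin(n'x) dx = ∫_0^π cos(nx)cos(n'x) dx = 0; and by product-to-sum, ∫_0^π sin(nx)cos(n'x) dx = ½∫_0^π [sin((n+n')x) + sin((n−n')x)] dx, which is 0 when n+n' is even and 2n/(n²−n'²) when n+n' is odd (it need not vanish on (0, π)).
  u² squared terms: (-4)²·∫cos(5x)² dx = 16·π/2 = 8*π;  (3)²·∫sin(3x)² dx = 9·π/2 = 9*π/2.
  u² cross terms: 2·(-4)·(3)·∫cos(5x)·sin(3x) dx = -24·(0) = 0.
  So ∫_0^π u² dx = 8*π + 9*π/2 + 0 = 25*π/2.
  (u')² squared terms: (9)²·∫cos(3x)² dx = 81·π/2 = 81*π/2;  (20)²·∫sin(5x)² dx = 400·π/2 = 200*π.
  (u')² cross terms: 2·(9)·(20)·∫cos(3x)·sin(5x) dx = 360·(0) = 0.
  So ∫_0^π (u')² dx = 81*π/2 + 200*π + 0 = 481*π/2.
||u||_{H^1}^2 = (25*π/2) + (481*π/2) = 253*π.


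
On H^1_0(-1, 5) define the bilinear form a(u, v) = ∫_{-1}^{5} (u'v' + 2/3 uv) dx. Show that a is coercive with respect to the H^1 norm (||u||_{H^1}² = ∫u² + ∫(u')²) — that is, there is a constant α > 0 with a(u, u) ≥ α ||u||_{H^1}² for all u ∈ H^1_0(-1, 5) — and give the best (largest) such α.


α = (π^2 + 24)/(π^2 + 36)

Coercivity of a(·,·) on H^1_0(-1, 5) means a(u, u) ≥ α ||u||_{H^1}² for every u ∈ H^1_0.
The interval has length L = 6, and Poincaré/coercivity depend only on L. Here a(u, u) = ∫(u')² + (2/3)·∫u².
Here 0 < c = 2/3 < 1. The condition a(u,u) ≥ α||u||_{H^1}² reads (1−α)∫(u')² ≥ (α−c)∫u². Any admissible α is ≤ 1 (rapidly oscillating u have ∫u²/∫(u')² → 0), and α = 1 would force 0 ≥ (1−c)∫u², impossible since c < 1; so 1−α > 0. By the sharp Poincaré inequality on H^1_0 of an interval of length L, ∫(u')² ≥ (π/L)²∫u² with equality for the first sine mode sin(π(x−x₀)/L) (x₀ the left endpoint), so the inequality holds for all u iff (1−α)(π/L)² ≥ α − c, i.e. α ≤ ((π/L)² + c)/((π/L)² + 1) = (1 + c(L/π)²)/(1 + (L/π)²). With (π/L)² = π^2/36 and c = 2/3, the largest admissible constant is α = ((π/L)² + c)/((π/L)² + 1).
Simplifying, α = (π^2 + 24)/(π^2 + 36).


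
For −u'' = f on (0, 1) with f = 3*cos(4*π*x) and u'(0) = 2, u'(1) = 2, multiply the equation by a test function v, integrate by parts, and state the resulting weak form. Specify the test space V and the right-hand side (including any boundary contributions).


V = H^1(0, 1) (v unrestricted at boundary; u is determined up to an additive constant); weak form: ∫_0^1 u'v' dx = ∫_0^1 (3*cos(4*π*x)) v dx + 2·v(1) − 2·v(0) for all v ∈ V.

Multiply both sides by a test function v and integrate from 0 to 1:
  ∫_0^1 −u''(x) v(x) dx = ∫_0^1 f(x) v(x) dx.
Integrate the LHS by parts once:
  ∫_0^1 −u'' v dx = −[u'(x) v(x)]_0^1 + ∫_0^1 u'(x) v'(x) dx.
Thus ∫_0^1 u'(x) v'(x) dx = ∫_0^1 f(x) v(x) dx + [u'(x) v(x)]_0^1.
Choose V so that boundary terms are either known or forced to vanish.
u has inhomogeneous Neumann u'(0) = 2, u'(1) = 2. [u' v]_0^1 = (2)·v(1) − (2)·v(0) = 2·v(1) − 2·v(0). Take V = H^1(0, 1); boundary term becomes part of RHS.
Weak formulation: find u (satisfying any essential BC) such that ∫_0^1 u'(x) v'(x) dx = ∫_0^1 f v dx + 2·v(1) − 2·v(0) for all v ∈ V (Neumann data are natural BCs: they enter the RHS as boundary terms).
Substituting f(x) = 3*cos(4*π*x), the right-hand side is ∫_0^1 (3*cos(4*π*x)) v dx + 2·v(1) − 2·v(0).
Compatibility check (pure Neumann): taking v ≡ 1 ∈ V gives 0 = ∫_0^1 f dx + (2) − (2), i.e. ∫_0^1 f dx must equal u'(0) − u'(1) = 0. Indeed ∫_0^1 (3*cos(4*π*x)) dx = 0, so the data are compatible. The solution is then unique only up to an additive constant (fix it e.g. by requiring ∫_0^1 u dx = 0).


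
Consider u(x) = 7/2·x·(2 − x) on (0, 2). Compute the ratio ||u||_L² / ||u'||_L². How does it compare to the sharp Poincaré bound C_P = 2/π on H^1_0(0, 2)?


||u||_L² / ||u'||_L² = sqrt(10)/5 < C_P = 2/π.

u(x) = 7/2·x·(2 − x), so u'(x) = 7 - 7*x.
u(x) = 7/2·x·(2 − x) vanishes at x = 0 and x = 2, so u ∈ H^1_0(0, 2). Differentiate via the product rule and integrate the resulting polynomials term by term.
  ∫_0^2 u² dx = ∫_0^2 (49*x^4/4 - 49*x^3 + 49*x^2) dx. Term by term:
    ∫_0^2 49*x^4/4 dx = 392/5;  ∫_0^2 -49*x^3 dx = -196;  ∫_0^2 49*x^2 dx = 392/3.
  Sum: 392/5 − 196 + 392/3 = 196/15.
  ∫_0^2 (u')² dx = ∫_0^2 (49*x^2 - 98*x + 49) dx. Term by term:
    ∫_0^2 49*x^2 dx = 392/3;  ∫_0^2 -98*x dx = -196;  ∫_0^2 49 dx = 98.
  Sum: 392/3 − 196 + 98 = 98/3.
∫_0^2 u² dx = 196/15, so ||u||_L² = 14*sqrt(15)/15.
∫_0^2 (u')² dx = 98/3, so ||u'||_L² = 7*sqrt(6)/3.
Ratio ||u||_L² / ||u'||_L² = sqrt(10)/5.
Sharp Poincaré constant on H^1_0(0, 2) is C_P = L/π = 2/π, achieved by sin(π/2·x).
A polynomial bump cannot attain the sharp Poincaré constant (only the first sine eigenfunction does), so the ratio is strictly less than C_P, consistent with ||u||_L² ≤ C_P ||u'||_L².


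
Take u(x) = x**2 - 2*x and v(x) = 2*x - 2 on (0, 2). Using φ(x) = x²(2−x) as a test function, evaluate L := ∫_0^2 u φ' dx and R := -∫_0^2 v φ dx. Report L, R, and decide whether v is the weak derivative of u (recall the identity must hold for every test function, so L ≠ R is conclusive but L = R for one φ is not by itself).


LHS = -8/15, RHS = -8/15. Yes, v = u' weakly.

u(x) = x**2 - 2*x, classical derivative u'(x) = 2*x - 2.
φ(x) = x²(2−x), so φ'(x) = x*(4 - 3*x).
Note φ(0) = φ(2) = 0, so the boundary term u·φ vanishes.
LHS = ∫_0^2 u(x) φ'(x) dx = ∫_0^2 (-3*x^4 + 10*x^3 - 8*x^2) dx. Term by term:
  ∫_0^2 -3*x^4 dx = -96/5;  ∫_0^2 10*x^3 dx = 40;  ∫_0^2 -8*x^2 dx = -64/3.
Sum: -96/5 + 40 − 64/3 = -8/15.
So LHS = -8/15.
∫_0^2 v(x) φ(x) dx = ∫_0^2 (-2*x^4 + 6*x^3 - 4*x^2) dx. Term by term:
  ∫_0^2 -2*x^4 dx = -64/5;  ∫_0^2 6*x^3 dx = 24;  ∫_0^2 -4*x^2 dx = -32/3.
Sum: -64/5 + 24 − 32/3 = 8/15.
So RHS = -∫_0^2 v(x) φ(x) dx = -8/15.
LHS = RHS, so the identity holds for this test φ.
Moreover u is smooth here and v(x) = u'(x) = 2*x - 2 pointwise, so the identity holds for every test function. Hence v is the weak derivative of u.


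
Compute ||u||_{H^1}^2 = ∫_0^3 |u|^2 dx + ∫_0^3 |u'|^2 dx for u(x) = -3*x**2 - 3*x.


||u||_{H^1}^2 = 13959/10

The H^1 norm (squared) on an interval (0, L) is
  ||u||_{H^1}^2 = ∫_0^L u(x)^2 dx + ∫_0^L u'(x)^2 dx.
Compute u'(x) = -6*x - 3.
Then u(x)^2 = 9*x**4 + 18*x**3 + 9*x**2 and u'(x)^2 = 36*x**2 + 36*x + 9.
Integrate each monomial from 0 to 3 using ∫_0^3 c·x^n dx = c·3^(n+1)/(n+1):
  ∫_0^3 u(x)^2 dx = ∫_0^3 (9*x^4 + 18*x^3 + 9*x^2) dx. Term by term:
    ∫_0^3 9*x^4 dx = 2187/5;  ∫_0^3 18*x^3 dx = 729/2;  ∫_0^3 9*x^2 dx = 81.
  Sum: 2187/5 + 729/2 + 81 = 8829/10.
  ∫_0^3 u'(x)^2 dx = ∫_0^3 (36*x^2 + 36*x + 9) dx. Term by term:
    ∫_0^3 36*x^2 dx = 324;  ∫_0^3 36*x dx = 162;  ∫_0^3 9 dx = 27.
  Sum: 324 + 162 + 27 = 513.
Adding: ||u||_{H^1}^2 = 8829/10 + 513 = 13959/10.


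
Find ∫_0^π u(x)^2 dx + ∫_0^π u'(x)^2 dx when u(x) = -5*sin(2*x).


||u||_{H^1(0,π)}^2 = 125*π/2

u'(x) = -10*cos(2*x).
Expand u² and (u')² and integrate term by term on (0, π), using: for integers n ≥ 1, ∫_0^π sin²(nx) dx = ∫_0^π cos²(nx) dx = π/2; for n ≠ n', ∫_0^π sin(nx)sin(n'x) dx = ∫_0^π cos(nx)cos(n'x) dx = 0; and by product-to-sum, ∫_0^π sin(nx)cos(n'x) dx = ½∫_0^π [sin((n+n')x) + sin((n−n')x)] dx, which is 0 when n+n' is even and 2n/(n²−n'²) when n+n' is odd (it need not vanish on (0, π)).
  u² squared terms: (-5)²·∫sin(2x)² dx = 25·π/2 = 25*π/2.
  So ∫_0^π u² dx = 25*π/2.
  (u')² squared terms: (-10)²·∫cos(2x)² dx = 100·π/2 = 50*π.
  So ∫_0^π (u')² dx = 50*π.
||u||_{H^1}^2 = (25*π/2) + (50*π) = 125*π/2.


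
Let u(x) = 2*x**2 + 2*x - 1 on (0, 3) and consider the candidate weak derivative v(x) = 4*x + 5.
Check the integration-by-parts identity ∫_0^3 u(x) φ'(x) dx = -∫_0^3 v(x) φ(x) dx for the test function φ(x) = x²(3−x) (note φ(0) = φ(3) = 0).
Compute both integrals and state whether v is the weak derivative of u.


LHS = -621/10, RHS = -1647/20. No, v is not the weak derivative of u.

u(x) = 2*x**2 + 2*x - 1, classical derivative u'(x) = 4*x + 2.
φ(x) = x²(3−x), so φ'(x) = 3*x*(2 - x).
Note φ(0) = φ(3) = 0, so the boundary term u·φ vanishes.
LHS = ∫_0^3 u(x) φ'(x) dx = ∫_0^3 (-6*x^4 + 6*x^3 + 15*x^2 - 6*x) dx. Term by term:
  ∫_0^3 -6*x^4 dx = -1458/5;  ∫_0^3 6*x^3 dx = 243/2;  ∫_0^3 15*x^2 dx = 135;
  ∫_0^3 -6*x dx = -27.
Sum: -1458/5 + 243/2 + 135 − 27 = -621/10.
So LHS = -621/10.
∫_0^3 v(x) φ(x) dx = ∫_0^3 (-4*x^4 + 7*x^3 + 15*x^2) dx. Term by term:
  ∫_0^3 -4*x^4 dx = -972/5;  ∫_0^3 7*x^3 dx = 567/4;  ∫_0^3 15*x^2 dx = 135.
Sum: -972/5 + 567/4 + 135 = 1647/20.
So RHS = -∫_0^3 v(x) φ(x) dx = -1647/20.
LHS − RHS = 81/4 ≠ 0, so the identity fails.
(For a valid weak derivative the identity must hold for EVERY test function, in particular this one. The failure shows v is NOT the weak derivative of u.)
Correct weak derivative would be u'(x) = 4*x + 2.


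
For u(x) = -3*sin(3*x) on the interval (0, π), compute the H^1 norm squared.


||u||_{H^1(0,π)}^2 = 45*π

u'(x) = -9*cos(3*x).
Expand u² and (u')² and integrate term by term on (0, π), using: for integers n ≥ 1, ∫_0^π sin²(nx) dx = ∫_0^π cos²(nx) dx = π/2; for n ≠ n', ∫_0^π sin(nx)sin(n'x) dx = ∫_0^π cos(nx)cos(n'x) dx = 0; and by product-to-sum, ∫_0^π sin(nx)cos(n'x) dx = ½∫_0^π [sin((n+n')x) + sin((n−n')x)] dx, which is 0 when n+n' is even and 2n/(n²−n'²) when n+n' is odd (it need not vanish on (0, π)).
  u² squared terms: (-3)²·∫sin(3x)² dx = 9·π/2 = 9*π/2.
  So ∫_0^π u² dx = 9*π/2.
  (u')² squared terms: (-9)²·∫cos(3x)² dx = 81·π/2 = 81*π/2.
  So ∫_0^π (u')² dx = 81*π/2.
||u||_{H^1}^2 = (9*π/2) + (81*π/2) = 45*π.


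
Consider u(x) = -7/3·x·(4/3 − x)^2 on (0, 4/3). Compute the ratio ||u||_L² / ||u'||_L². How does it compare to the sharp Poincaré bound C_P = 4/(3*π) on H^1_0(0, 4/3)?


||u||_L² / ||u'||_L² = 2*sqrt(14)/21 < C_P = 4/(3*π).

u(x) = -7/3·x·(4/3 − x)^2, so u'(x) = -7*x^2 + 112*x/9 - 112/27.
u(x) = -7/3·x·(4/3 − x)^2 vanishes at x = 0 and x = 4/3, so u ∈ H^1_0(0, 4/3). Differentiate via the product rule and integrate the resulting polynomials term by term.
  ∫_0^4/3 u² dx = ∫_0^4/3 (49*x^6/9 - 784*x^5/27 + 1568*x^4/27 - 12544*x^3/243 + 12544*x^2/729) dx. Term by term:
    ∫_0^4/3 49*x^6/9 dx = 114688/19683;  ∫_0^4/3 -784*x^5/27 dx = -1605632/59049;  ∫_0^4/3 1568*x^4/27 dx = 1605632/32805;
    ∫_0^4/3 -12544*x^3/243 dx = -802816/19683;  ∫_0^4/3 12544*x^2/729 dx = 802816/59049.
  Sum: 114688/19683 − 1605632/59049 + 1605632/32805 − 802816/19683 + 802816/59049 = 114688/295245.
  ∫_0^4/3 (u')² dx = ∫_0^4/3 (49*x^4 - 1568*x^3/9 + 17248*x^2/81 - 25088*x/243 + 12544/729) dx. Term by term:
    ∫_0^4/3 49*x^4 dx = 50176/1215;  ∫_0^4/3 -1568*x^3/9 dx = -100352/729;  ∫_0^4/3 17248*x^2/81 dx = 1103872/6561;
    ∫_0^4/3 -25088*x/243 dx = -200704/2187;  ∫_0^4/3 12544/729 dx = 50176/2187.
  Sum: 50176/1215 − 100352/729 + 1103872/6561 − 200704/2187 + 50176/2187 = 100352/32805.
∫_0^4/3 u² dx = 114688/295245, so ||u||_L² = 128*sqrt(35)/1215.
∫_0^4/3 (u')² dx = 100352/32805, so ||u'||_L² = 224*sqrt(10)/405.
Ratio ||u||_L² / ||u'||_L² = 2*sqrt(14)/21.
Sharp Poincaré constant on H^1_0(0, 4/3) is C_P = L/π = 4/(3*π), achieved by sin(3*π/4·x).
A polynomial bump cannot attain the sharp Poincaré constant (only the first sine eigenfunction does), so the ratio is strictly less than C_P, consistent with ||u||_L² ≤ C_P ||u'||_L².


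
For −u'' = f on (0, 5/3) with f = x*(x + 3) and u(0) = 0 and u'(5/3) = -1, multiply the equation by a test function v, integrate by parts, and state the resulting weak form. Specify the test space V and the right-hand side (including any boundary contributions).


V = {v ∈ H^1(0, 5/3) : v(0) = 0} (test functions vanish at x = 0 where u is specified); weak form: ∫_0^5/3 u'v' dx = ∫_0^5/3 (x*(x + 3)) v dx − v(5/3) for all v ∈ V.

Multiply both sides by a test function v and integrate from 0 to 5/3:
  ∫_0^5/3 −u''(x) v(x) dx = ∫_0^5/3 f(x) v(x) dx.
Integrate the LHS by parts once:
  ∫_0^5/3 −u'' v dx = −[u'(x) v(x)]_0^5/3 + ∫_0^5/3 u'(x) v'(x) dx.
Thus ∫_0^5/3 u'(x) v'(x) dx = ∫_0^5/3 f(x) v(x) dx + [u'(x) v(x)]_0^5/3.
Choose V so that boundary terms are either known or forced to vanish.
Mixed BC: u(0) = 0 (Dirichlet) and u'(5/3) = -1 (Neumann). Define V = {v ∈ H^1(0, 5/3) : v(0) = 0}. Then [u' v]_0^5/3 = u'(5/3)·v(5/3) − u'(0)·0 = − v(5/3).
Weak formulation: find u (satisfying any essential BC) such that ∫_0^5/3 u'(x) v'(x) dx = ∫_0^5/3 f v dx − v(5/3) for all v ∈ V (Dirichlet at 0 absorbed into V; Neumann datum at x = 5/3 contributes the boundary term).
Substituting f(x) = x*(x + 3), the right-hand side is ∫_0^5/3 (x*(x + 3)) v dx − v(5/3).


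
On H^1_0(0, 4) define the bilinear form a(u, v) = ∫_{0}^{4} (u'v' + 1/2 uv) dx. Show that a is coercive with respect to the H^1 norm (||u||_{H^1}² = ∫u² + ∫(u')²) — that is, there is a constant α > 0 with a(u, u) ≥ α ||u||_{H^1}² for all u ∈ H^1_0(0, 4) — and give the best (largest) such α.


α = (8 + π^2)/(π^2 + 16)

Coercivity of a(·,·) on H^1_0(0, 4) means a(u, u) ≥ α ||u||_{H^1}² for every u ∈ H^1_0.
The interval has length L = 4, and Poincaré/coercivity depend only on L. Here a(u, u) = ∫(u')² + (1/2)·∫u².
Here 0 < c = 1/2 < 1. The condition a(u,u) ≥ α||u||_{H^1}² reads (1−α)∫(u')² ≥ (α−c)∫u². Any admissible α is ≤ 1 (rapidly oscillating u have ∫u²/∫(u')² → 0), and α = 1 would force 0 ≥ (1−c)∫u², impossible since c < 1; so 1−α > 0. By the sharp Poincaré inequality on H^1_0 of an interval of length L, ∫(u')² ≥ (π/L)²∫u² with equality for the first sine mode sin(π(x−x₀)/L) (x₀ the left endpoint), so the inequality holds for all u iff (1−α)(π/L)² ≥ α − c, i.e. α ≤ ((π/L)² + c)/((π/L)² + 1) = (1 + c(L/π)²)/(1 + (L/π)²). With (π/L)² = π^2/16 and c = 1/2, the largest admissible constant is α = ((π/L)² + c)/((π/L)² + 1).
Simplifying, α = (8 + π^2)/(π^2 + 16).


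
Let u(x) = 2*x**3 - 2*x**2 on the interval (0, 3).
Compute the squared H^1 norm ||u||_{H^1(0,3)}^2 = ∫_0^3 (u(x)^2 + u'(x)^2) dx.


||u||_{H^1}^2 = 9756/7

The H^1 norm (squared) on an interval (0, L) is
  ||u||_{H^1}^2 = ∫_0^L u(x)^2 dx + ∫_0^L u'(x)^2 dx.
Compute u'(x) = 6*x**2 - 4*x.
Then u(x)^2 = 4*x**6 - 8*x**5 + 4*x**4 and u'(x)^2 = 36*x**4 - 48*x**3 + 16*x**2.
Integrate each monomial from 0 to 3 using ∫_0^3 c·x^n dx = c·3^(n+1)/(n+1):
  ∫_0^3 u(x)^2 dx = ∫_0^3 (4*x^6 - 8*x^5 + 4*x^4) dx. Term by term:
    ∫_0^3 4*x^6 dx = 8748/7;  ∫_0^3 -8*x^5 dx = -972;  ∫_0^3 4*x^4 dx = 972/5.
  Sum: 8748/7 − 972 + 972/5 = 16524/35.
  ∫_0^3 u'(x)^2 dx = ∫_0^3 (36*x^4 - 48*x^3 + 16*x^2) dx. Term by term:
    ∫_0^3 36*x^4 dx = 8748/5;  ∫_0^3 -48*x^3 dx = -972;  ∫_0^3 16*x^2 dx = 144.
  Sum: 8748/5 − 972 + 144 = 4608/5.
Adding: ||u||_{H^1}^2 = 16524/35 + 4608/5 = 9756/7.


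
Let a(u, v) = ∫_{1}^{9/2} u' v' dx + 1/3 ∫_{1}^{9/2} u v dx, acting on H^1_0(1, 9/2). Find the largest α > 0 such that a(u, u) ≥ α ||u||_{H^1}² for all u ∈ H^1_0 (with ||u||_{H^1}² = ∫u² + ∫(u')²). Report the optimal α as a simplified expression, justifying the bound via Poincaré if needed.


α = (49 + 12*π^2)/(3*(4*π^2 + 49))

Coercivity of a(·,·) on H^1_0(1, 9/2) means a(u, u) ≥ α ||u||_{H^1}² for every u ∈ H^1_0.
The interval has length L = 7/2, and Poincaré/coercivity depend only on L. Here a(u, u) = ∫(u')² + (1/3)·∫u².
Here 0 < c = 1/3 < 1. The condition a(u,u) ≥ α||u||_{H^1}² reads (1−α)∫(u')² ≥ (α−c)∫u². Any admissible α is ≤ 1 (rapidly oscillating u have ∫u²/∫(u')² → 0), and α = 1 would force 0 ≥ (1−c)∫u², impossible since c < 1; so 1−α > 0. By the sharp Poincaré inequality on H^1_0 of an interval of length L, ∫(u')² ≥ (π/L)²∫u² with equality for the first sine mode sin(π(x−x₀)/L) (x₀ the left endpoint), so the inequality holds for all u iff (1−α)(π/L)² ≥ α − c, i.e. α ≤ ((π/L)² + c)/((π/L)² + 1) = (1 + c(L/π)²)/(1 + (L/π)²). With (π/L)² = 4*π^2/49 and c = 1/3, the largest admissible constant is α = ((π/L)² + c)/((π/L)² + 1).
Simplifying, α = (49 + 12*π^2)/(3*(4*π^2 + 49)).


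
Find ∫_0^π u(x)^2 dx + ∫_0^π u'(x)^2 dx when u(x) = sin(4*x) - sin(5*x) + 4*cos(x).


||u||_{H^1(0,π)}^2 = 128/15 + 75*π/2

u'(x) = -4*sin(x) + 4*cos(4*x) - 5*cos(5*x).
Expand u² and (u')² and integrate term by term on (0, π), using: for integers n ≥ 1, ∫_0^π sin²(nx) dx = ∫_0^π cos²(nx) dx = π/2; for n ≠ n', ∫_0^π sin(nx)sin(n'x) dx = ∫_0^π cos(nx)cos(n'x) dx = 0; and by product-to-sum, ∫_0^π sin(nx)cos(n'x) dx = ½∫_0^π [sin((n+n')x) + sin((n−n')x)] dx, which is 0 when n+n' is even and 2n/(n²−n'²) when n+n' is odd (it need not vanish on (0, π)).
  u² squared terms: (-1)²·∫sin(5x)² dx = 1·π/2 = π/2;  (4)²·∫cos(x)² dx = 16·π/2 = 8*π;  (1)²·∫sin(4x)² dx = 1·π/2 = π/2.
  u² cross terms: 2·(-1)·(4)·∫sin(5x)·cos(x) dx = -8·(0) = 0;  2·(-1)·(1)·∫sin(5x)·sin(4x) dx = -2·(0) = 0;  2·(4)·(1)·∫cos(x)·sin(4x) dx = 8·(8/15) = 64/15.
  So ∫_0^π u² dx = π/2 + 8*π + π/2 + 0 + 0 + 64/15 = 64/15 + 9*π.
  (u')² squared terms: (-5)²·∫cos(5x)² dx = 25·π/2 = 25*π/2;  (-4)²·∫sin(x)² dx = 16·π/2 = 8*π;  (4)²·∫cos(4x)² dx = 16·π/2 = 8*π.
  (u')² cross terms: 2·(-5)·(-4)·∫cos(5x)·sin(x) dx = 40·(0) = 0;  2·(-5)·(4)·∫cos(5x)·cos(4x) dx = -40·(0) = 0;  2·(-4)·(4)·∫sin(x)·cos(4x) dx = -32·(-2/15) = 64/15.
  So ∫_0^π (u')² dx = 25*π/2 + 8*π + 8*π + 0 + 0 + 64/15 = 64/15 + 57*π/2.
||u||_{H^1}^2 = (64/15 + 9*π) + (64/15 + 57*π/2) = 128/15 + 75*π/2.


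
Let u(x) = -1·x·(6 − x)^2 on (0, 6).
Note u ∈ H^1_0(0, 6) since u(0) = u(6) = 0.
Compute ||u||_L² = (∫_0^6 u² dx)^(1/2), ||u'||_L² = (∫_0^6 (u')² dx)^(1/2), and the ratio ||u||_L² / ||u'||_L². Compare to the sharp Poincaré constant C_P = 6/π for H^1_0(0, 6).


||u||_L² / ||u'||_L² = 3*sqrt(14)/7 < C_P = 6/π.

u(x) = -1·x·(6 − x)^2, so u'(x) = 3*(2 - x)*(x - 6).
u(x) = -1·x·(6 − x)^2 vanishes at x = 0 and x = 6, so u ∈ H^1_0(0, 6). Differentiate via the product rule and integrate the resulting polynomials term by term.
  ∫_0^6 u² dx = ∫_0^6 (x^6 - 24*x^5 + 216*x^4 - 864*x^3 + 1296*x^2) dx. Term by term:
    ∫_0^6 x^6 dx = 279936/7;  ∫_0^6 -24*x^5 dx = -186624;  ∫_0^6 216*x^4 dx = 1679616/5;
    ∫_0^6 -864*x^3 dx = -279936;  ∫_0^6 1296*x^2 dx = 93312.
  Sum: 279936/7 − 186624 + 1679616/5 − 279936 + 93312 = 93312/35.
  ∫_0^6 (u')² dx = ∫_0^6 (9*x^4 - 144*x^3 + 792*x^2 - 1728*x + 1296) dx. Term by term:
    ∫_0^6 9*x^4 dx = 69984/5;  ∫_0^6 -144*x^3 dx = -46656;  ∫_0^6 792*x^2 dx = 57024;
    ∫_0^6 -1728*x dx = -31104;  ∫_0^6 1296 dx = 7776.
  Sum: 69984/5 − 46656 + 57024 − 31104 + 7776 = 5184/5.
∫_0^6 u² dx = 93312/35, so ||u||_L² = 216*sqrt(70)/35.
∫_0^6 (u')² dx = 5184/5, so ||u'||_L² = 72*sqrt(5)/5.
Ratio ||u||_L² / ||u'||_L² = 3*sqrt(14)/7.
Sharp Poincaré constant on H^1_0(0, 6) is C_P = L/π = 6/π, achieved by sin(π/6·x).
A polynomial bump cannot attain the sharp Poincaré constant (only the first sine eigenfunction does), so the ratio is strictly less than C_P, consistent with ||u||_L² ≤ C_P ||u'||_L².


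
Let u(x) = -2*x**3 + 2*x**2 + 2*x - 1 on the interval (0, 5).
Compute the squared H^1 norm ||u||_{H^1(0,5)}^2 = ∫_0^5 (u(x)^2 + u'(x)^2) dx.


||u||_{H^1}^2 = 798550/21

The H^1 norm (squared) on an interval (0, L) is
  ||u||_{H^1}^2 = ∫_0^L u(x)^2 dx + ∫_0^L u'(x)^2 dx.
Compute u'(x) = -6*x**2 + 4*x + 2.
Then u(x)^2 = 4*x**6 - 8*x**5 - 4*x**4 + 12*x**3 - 4*x + 1 and u'(x)^2 = 36*x**4 - 48*x**3 - 8*x**2 + 16*x + 4.
Integrate each monomial from 0 to 5 using ∫_0^5 c·x^n dx = c·5^(n+1)/(n+1):
  ∫_0^5 u(x)^2 dx = ∫_0^5 (4*x^6 - 8*x^5 - 4*x^4 + 12*x^3 - 4*x + 1) dx. Term by term:
    ∫_0^5 4*x^6 dx = 312500/7;  ∫_0^5 -8*x^5 dx = -62500/3;  ∫_0^5 -4*x^4 dx = -2500;
    ∫_0^5 12*x^3 dx = 1875;  ∫_0^5 -4*x dx = -50;  ∫_0^5 1 dx = 5.
  Sum: 312500/7 − 62500/3 − 2500 + 1875 − 50 + 5 = 485930/21.
  ∫_0^5 u'(x)^2 dx = ∫_0^5 (36*x^4 - 48*x^3 - 8*x^2 + 16*x + 4) dx. Term by term:
    ∫_0^5 36*x^4 dx = 22500;  ∫_0^5 -48*x^3 dx = -7500;  ∫_0^5 -8*x^2 dx = -1000/3;
    ∫_0^5 16*x dx = 200;  ∫_0^5 4 dx = 20.
  Sum: 22500 − 7500 − 1000/3 + 200 + 20 = 44660/3.
Adding: ||u||_{H^1}^2 = 485930/21 + 44660/3 = 798550/21.


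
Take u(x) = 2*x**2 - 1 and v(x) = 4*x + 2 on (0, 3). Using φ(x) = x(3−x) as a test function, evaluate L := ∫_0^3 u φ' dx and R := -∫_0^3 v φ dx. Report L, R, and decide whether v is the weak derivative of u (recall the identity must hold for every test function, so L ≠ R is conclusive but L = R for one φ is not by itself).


LHS = -27, RHS = -36. No, v is not the weak derivative of u.

u(x) = 2*x**2 - 1, classical derivative u'(x) = 4*x.
φ(x) = x(3−x), so φ'(x) = 3 - 2*x.
Note φ(0) = φ(3) = 0, so the boundary term u·φ vanishes.
LHS = ∫_0^3 u(x) φ'(x) dx = ∫_0^3 (-4*x^3 + 6*x^2 + 2*x - 3) dx. Term by term:
  ∫_0^3 -4*x^3 dx = -81;  ∫_0^3 6*x^2 dx = 54;  ∫_0^3 2*x dx = 9;
  ∫_0^3 -3 dx = -9.
Sum: -81 + 54 + 9 − 9 = -27.
So LHS = -27.
∫_0^3 v(x) φ(x) dx = ∫_0^3 (-4*x^3 + 10*x^2 + 6*x) dx. Term by term:
  ∫_0^3 -4*x^3 dx = -81;  ∫_0^3 10*x^2 dx = 90;  ∫_0^3 6*x dx = 27.
Sum: -81 + 90 + 27 = 36.
So RHS = -∫_0^3 v(x) φ(x) dx = -36.
LHS − RHS = 9 ≠ 0, so the identity fails.
(For a valid weak derivative the identity must hold for EVERY test function, in particular this one. The failure shows v is NOT the weak derivative of u.)
Correct weak derivative would be u'(x) = 4*x.


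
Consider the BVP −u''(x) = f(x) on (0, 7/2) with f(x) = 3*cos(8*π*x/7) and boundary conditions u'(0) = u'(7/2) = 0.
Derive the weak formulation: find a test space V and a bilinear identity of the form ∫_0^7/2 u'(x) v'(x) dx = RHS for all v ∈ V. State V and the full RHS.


V = H^1(0, 7/2) (no boundary constraint on v; u is determined up to an additive constant); weak form: ∫_0^7/2 u'v' dx = ∫_0^7/2 (3*cos(8*π*x/7)) v dx for all v ∈ V.

Multiply both sides by a test function v and integrate from 0 to 7/2:
  ∫_0^7/2 −u''(x) v(x) dx = ∫_0^7/2 f(x) v(x) dx.
Integrate the LHS by parts once:
  ∫_0^7/2 −u'' v dx = −[u'(x) v(x)]_0^7/2 + ∫_0^7/2 u'(x) v'(x) dx.
Thus ∫_0^7/2 u'(x) v'(x) dx = ∫_0^7/2 f(x) v(x) dx + [u'(x) v(x)]_0^7/2.
Choose V so that boundary terms are either known or forced to vanish.
u has homogeneous Neumann: u'(0) = u'(7/2) = 0. So [u' v]_0^7/2 = 0·v(7/2) − 0·v(0) = 0 for any v; take V = H^1(0, 7/2).
Weak formulation: find u (satisfying any essential BC) such that ∫_0^7/2 u'(x) v'(x) dx = ∫_0^7/2 f v dx for all v ∈ V (homogeneous Neumann, so boundary terms vanish).
Substituting f(x) = 3*cos(8*π*x/7), the right-hand side is ∫_0^7/2 (3*cos(8*π*x/7)) v dx.
Compatibility check (pure Neumann): taking v ≡ 1 ∈ V gives 0 = ∫_0^7/2 f dx + (0) − (0), i.e. ∫_0^7/2 f dx must equal u'(0) − u'(7/2) = 0. Indeed ∫_0^7/2 (3*cos(8*π*x/7)) dx = 0, so the data are compatible. The solution is then unique only up to an additive constant (fix it e.g. by requiring ∫_0^7/2 u dx = 0).


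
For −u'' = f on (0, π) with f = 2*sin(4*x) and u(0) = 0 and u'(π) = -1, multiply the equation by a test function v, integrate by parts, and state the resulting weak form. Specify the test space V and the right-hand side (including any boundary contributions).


V = {v ∈ H^1(0, π) : v(0) = 0} (test functions vanish at x = 0 where u is specified); weak form: ∫_0^π u'v' dx = ∫_0^π (2*sin(4*x)) v dx − v(π) for all v ∈ V.

Multiply both sides by a test function v and integrate from 0 to π:
  ∫_0^π −u''(x) v(x) dx = ∫_0^π f(x) v(x) dx.
Integrate the LHS by parts once:
  ∫_0^π −u'' v dx = −[u'(x) v(x)]_0^π + ∫_0^π u'(x) v'(x) dx.
Thus ∫_0^π u'(x) v'(x) dx = ∫_0^π f(x) v(x) dx + [u'(x) v(x)]_0^π.
Choose V so that boundary terms are either known or forced to vanish.
Mixed BC: u(0) = 0 (Dirichlet) and u'(π) = -1 (Neumann). Define V = {v ∈ H^1(0, π) : v(0) = 0}. Then [u' v]_0^π = u'(π)·v(π) − u'(0)·0 = − v(π).
Weak formulation: find u (satisfying any essential BC) such that ∫_0^π u'(x) v'(x) dx = ∫_0^π f v dx − v(π) for all v ∈ V (Dirichlet at 0 absorbed into V; Neumann datum at x = π contributes the boundary term).
Substituting f(x) = 2*sin(4*x), the right-hand side is ∫_0^π (2*sin(4*x)) v dx − v(π).


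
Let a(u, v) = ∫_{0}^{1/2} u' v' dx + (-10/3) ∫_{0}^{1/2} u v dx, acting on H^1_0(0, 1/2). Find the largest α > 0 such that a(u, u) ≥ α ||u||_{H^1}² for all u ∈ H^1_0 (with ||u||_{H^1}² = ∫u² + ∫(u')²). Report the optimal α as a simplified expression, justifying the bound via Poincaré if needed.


α = 2*(-5 + 6*π^2)/(3*(1 + 4*π^2))

Coercivity of a(·,·) on H^1_0(0, 1/2) means a(u, u) ≥ α ||u||_{H^1}² for every u ∈ H^1_0.
The interval has length L = 1/2, and Poincaré/coercivity depend only on L. Here a(u, u) = ∫(u')² + (-10/3)·∫u².
Here c = -10/3 < 0 with |c| < (π/L)² = 4*π^2, so coercivity still holds. The condition a(u,u) ≥ α||u||_{H^1}² reads (1−α)∫(u')² ≥ (α−c)∫u². Any admissible α is ≤ 1 (rapidly oscillating u have ∫u²/∫(u')² → 0), and α = 1 would force 0 ≥ (1−c)∫u², impossible since c < 1; so 1−α > 0. By the sharp Poincaré inequality on H^1_0 of an interval of length L, ∫(u')² ≥ (π/L)²∫u² with equality for the first sine mode sin(π(x−x₀)/L) (x₀ the left endpoint), so the inequality holds for all u iff (1−α)(π/L)² ≥ α − c, i.e. α ≤ ((π/L)² + c)/((π/L)² + 1) = (1 + c(L/π)²)/(1 + (L/π)²). (Direct route, valid since c ≤ 0: Poincaré gives c∫u² ≥ c(L/π)²∫(u')², so a(u,u) ≥ (1 + c(L/π)²)∫(u')², while ||u||_{H^1}² ≤ (1 + (L/π)²)∫(u')²; dividing yields the same α.) With (π/L)² = 4*π^2 and c = -10/3, the largest admissible constant is α = ((π/L)² + c)/((π/L)² + 1).
Simplifying, α = 2*(-5 + 6*π^2)/(3*(1 + 4*π^2)).


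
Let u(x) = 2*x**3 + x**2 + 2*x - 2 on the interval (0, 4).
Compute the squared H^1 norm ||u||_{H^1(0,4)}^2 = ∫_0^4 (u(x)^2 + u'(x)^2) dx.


||u||_{H^1}^2 = 162528/7

The H^1 norm (squared) on an interval (0, L) is
  ||u||_{H^1}^2 = ∫_0^L u(x)^2 dx + ∫_0^L u'(x)^2 dx.
Compute u'(x) = 6*x**2 + 2*x + 2.
Then u(x)^2 = 4*x**6 + 4*x**5 + 9*x**4 - 4*x**3 - 8*x + 4 and u'(x)^2 = 36*x**4 + 24*x**3 + 28*x**2 + 8*x + 4.
Integrate each monomial from 0 to 4 using ∫_0^4 c·x^n dx = c·4^(n+1)/(n+1):
  ∫_0^4 u(x)^2 dx = ∫_0^4 (4*x^6 + 4*x^5 + 9*x^4 - 4*x^3 - 8*x + 4) dx. Term by term:
    ∫_0^4 4*x^6 dx = 65536/7;  ∫_0^4 4*x^5 dx = 8192/3;  ∫_0^4 9*x^4 dx = 9216/5;
    ∫_0^4 -4*x^3 dx = -256;  ∫_0^4 -8*x dx = -64;  ∫_0^4 4 dx = 16.
  Sum: 65536/7 + 8192/3 + 9216/5 − 256 − 64 + 16 = 1431376/105.
  ∫_0^4 u'(x)^2 dx = ∫_0^4 (36*x^4 + 24*x^3 + 28*x^2 + 8*x + 4) dx. Term by term:
    ∫_0^4 36*x^4 dx = 36864/5;  ∫_0^4 24*x^3 dx = 1536;  ∫_0^4 28*x^2 dx = 1792/3;
    ∫_0^4 8*x dx = 64;  ∫_0^4 4 dx = 16.
  Sum: 36864/5 + 1536 + 1792/3 + 64 + 16 = 143792/15.
Adding: ||u||_{H^1}^2 = 1431376/105 + 143792/15 = 162528/7.


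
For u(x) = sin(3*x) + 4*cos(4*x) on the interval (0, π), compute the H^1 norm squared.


||u||_{H^1(0,π)}^2 = -816/7 + 141*π

u'(x) = -16*sin(4*x) + 3*cos(3*x).
Expand u² and (u')² and integrate term by term on (0, π), using: for integers n ≥ 1, ∫_0^π sin²(nx) dx = ∫_0^π cos²(nx) dx = π/2; for n ≠ n', ∫_0^π sin(nx)sin(n'x) dx = ∫_0^π cos(nx)cos(n'x) dx = 0; and by product-to-sum, ∫_0^π sin(nx)cos(n'x) dx = ½∫_0^π [sin((n+n')x) + sin((n−n')x)] dx, which is 0 when n+n' is even and 2n/(n²−n'²) when n+n' is odd (it need not vanish on (0, π)).
  u² squared terms: (4)²·∫cos(4x)² dx = 16·π/2 = 8*π;  (1)²·∫sin(3x)² dx = 1·π/2 = π/2.
  u² cross terms: 2·(4)·(1)·∫cos(4x)·sin(3x) dx = 8·(-6/7) = -48/7.
  So ∫_0^π u² dx = 8*π + π/2 − 48/7 = -48/7 + 17*π/2.
  (u')² squared terms: (-16)²·∫sin(4x)² dx = 256·π/2 = 128*π;  (3)²·∫cos(3x)² dx = 9·π/2 = 9*π/2.
  (u')² cross terms: 2·(-16)·(3)·∫sin(4x)·cos(3x) dx = -96·(8/7) = -768/7.
  So ∫_0^π (u')² dx = 128*π + 9*π/2 − 768/7 = -768/7 + 265*π/2.
||u||_{H^1}^2 = (-48/7 + 17*π/2) + (-768/7 + 265*π/2) = -816/7 + 141*π.


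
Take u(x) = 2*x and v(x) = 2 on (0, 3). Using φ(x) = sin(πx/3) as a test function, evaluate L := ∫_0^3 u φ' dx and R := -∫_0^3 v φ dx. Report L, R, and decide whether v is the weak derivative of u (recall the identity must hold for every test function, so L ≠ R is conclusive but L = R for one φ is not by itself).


LHS = -12/π, RHS = -12/π. Yes, v = u' weakly.

u(x) = 2*x, classical derivative u'(x) = 2.
φ(x) = sin(πx/3), so φ'(x) = π*cos(π*x/3)/3.
Note φ(0) = φ(3) = 0, so the boundary term u·φ vanishes.
LHS = ∫_0^3 u(x) φ'(x) dx = ∫_0^3 (2*π*x*cos(π*x/3)/3) dx. Term by term:
  ∫_0^3 2*π*x*cos(π*x/3)/3 dx = -12/π.
So LHS = -12/π.
∫_0^3 v(x) φ(x) dx = ∫_0^3 (2*sin(π*x/3)) dx. Term by term:
  ∫_0^3 2*sin(π*x/3) dx = 12/π.
So RHS = -∫_0^3 v(x) φ(x) dx = -12/π.
LHS = RHS, so the identity holds for this test φ.
Moreover u is smooth here and v(x) = u'(x) = 2 pointwise, so the identity holds for every test function. Hence v is the weak derivative of u.


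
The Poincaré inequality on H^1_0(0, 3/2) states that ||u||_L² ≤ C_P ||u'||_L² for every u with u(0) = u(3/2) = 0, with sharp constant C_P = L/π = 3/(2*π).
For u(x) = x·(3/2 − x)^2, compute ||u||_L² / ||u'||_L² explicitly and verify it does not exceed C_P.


||u||_L² / ||u'||_L² = 3*sqrt(14)/28 < C_P = 3/(2*π).

u(x) = x·(3/2 − x)^2, so u'(x) = 3*x^2 - 6*x + 9/4.
u(x) = x·(3/2 − x)^2 vanishes at x = 0 and x = 3/2, so u ∈ H^1_0(0, 3/2). Differentiate via the product rule and integrate the resulting polynomials term by term.
  ∫_0^3/2 u² dx = ∫_0^3/2 (x^6 - 6*x^5 + 27*x^4/2 - 27*x^3/2 + 81*x^2/16) dx. Term by term:
    ∫_0^3/2 x^6 dx = 2187/896;  ∫_0^3/2 -6*x^5 dx = -729/64;  ∫_0^3/2 27*x^4/2 dx = 6561/320;
    ∫_0^3/2 -27*x^3/2 dx = -2187/128;  ∫_0^3/2 81*x^2/16 dx = 729/128.
  Sum: 2187/896 − 729/64 + 6561/320 − 2187/128 + 729/128 = 729/4480.
  ∫_0^3/2 (u')² dx = ∫_0^3/2 (9*x^4 - 36*x^3 + 99*x^2/2 - 27*x + 81/16) dx. Term by term:
    ∫_0^3/2 9*x^4 dx = 2187/160;  ∫_0^3/2 -36*x^3 dx = -729/16;  ∫_0^3/2 99*x^2/2 dx = 891/16;
    ∫_0^3/2 -27*x dx = -243/8;  ∫_0^3/2 81/16 dx = 243/32.
  Sum: 2187/160 − 729/16 + 891/16 − 243/8 + 243/32 = 81/80.
∫_0^3/2 u² dx = 729/4480, so ||u||_L² = 27*sqrt(70)/560.
∫_0^3/2 (u')² dx = 81/80, so ||u'||_L² = 9*sqrt(5)/20.
Ratio ||u||_L² / ||u'||_L² = 3*sqrt(14)/28.
Sharp Poincaré constant on H^1_0(0, 3/2) is C_P = L/π = 3/(2*π), achieved by sin(2*π/3·x).
A polynomial bump cannot attain the sharp Poincaré constant (only the first sine eigenfunction does), so the ratio is strictly less than C_P, consistent with ||u||_L² ≤ C_P ||u'||_L².


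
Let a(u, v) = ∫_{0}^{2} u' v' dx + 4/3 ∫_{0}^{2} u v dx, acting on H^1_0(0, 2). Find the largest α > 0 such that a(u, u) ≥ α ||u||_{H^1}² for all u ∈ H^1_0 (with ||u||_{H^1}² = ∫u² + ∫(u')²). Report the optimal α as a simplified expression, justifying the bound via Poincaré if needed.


α = 1

Coercivity of a(·,·) on H^1_0(0, 2) means a(u, u) ≥ α ||u||_{H^1}² for every u ∈ H^1_0.
The interval has length L = 2, and Poincaré/coercivity depend only on L. Here a(u, u) = ∫(u')² + (4/3)·∫u².
Here c = 4/3 ≥ 1, so a(u,u) = ∫(u')² + c∫u² ≥ ∫(u')² + ∫u² = ||u||_{H^1}², i.e. α = 1 works. No larger α is possible: a(u,u) ≥ α||u||_{H^1}² means (1−α)∫(u')² ≥ (α−c)∫u², and for the modes u_n = sin(nπ(x−x₀)/L) (x₀ the left endpoint) one has ∫u_n²/∫(u_n')² = (L/(nπ))² → 0, so a(u_n,u_n)/||u_n||_{H^1}² → 1. Hence the optimal constant is α = 1.
Therefore α = 1.


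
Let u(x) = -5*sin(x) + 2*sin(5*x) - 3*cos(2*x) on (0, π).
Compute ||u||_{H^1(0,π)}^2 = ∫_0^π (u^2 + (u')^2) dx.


||u||_{H^1(0,π)}^2 = -900/7 + 199*π/2

u'(x) = 6*sin(2*x) - 5*cos(x) + 10*cos(5*x).
Expand u² and (u')² and integrate term by term on (0, π), using: for integers n ≥ 1, ∫_0^π sin²(nx) dx = ∫_0^π cos²(nx) dx = π/2; for n ≠ n', ∫_0^π sin(nx)sin(n'x) dx = ∫_0^π cos(nx)cos(n'x) dx = 0; and by product-to-sum, ∫_0^π sin(nx)cos(n'x) dx = ½∫_0^π [sin((n+n')x) + sin((n−n')x)] dx, which is 0 when n+n' is even and 2n/(n²−n'²) when n+n' is odd (it need not vanish on (0, π)).
  u² squared terms: (-5)²·∫sin(x)² dx = 25·π/2 = 25*π/2;  (-3)²·∫cos(2x)² dx = 9·π/2 = 9*π/2;  (2)²·∫sin(5x)² dx = 4·π/2 = 2*π.
  u² cross terms: 2·(-5)·(-3)·∫sin(x)·cos(2x) dx = 30·(-2/3) = -20;  2·(-5)·(2)·∫sin(x)·sin(5x) dx = -20·(0) = 0;  2·(-3)·(2)·∫cos(2x)·sin(5x) dx = -12·(10/21) = -40/7.
  So ∫_0^π u² dx = 25*π/2 + 9*π/2 + 2*π − 20 + 0 − 40/7 = -180/7 + 19*π.
  (u')² squared terms: (-5)²·∫cos(x)² dx = 25·π/2 = 25*π/2;  (6)²·∫sin(2x)² dx = 36·π/2 = 18*π;  (10)²·∫cos(5x)² dx = 100·π/2 = 50*π.
  (u')² cross terms: 2·(-5)·(6)·∫cos(x)·sin(2x) dx = -60·(4/3) = -80;  2·(-5)·(10)·∫cos(x)·cos(5x) dx = -100·(0) = 0;  2·(6)·(10)·∫sin(2x)·cos(5x) dx = 120·(-4/21) = -160/7.
  So ∫_0^π (u')² dx = 25*π/2 + 18*π + 50*π − 80 + 0 − 160/7 = -720/7 + 161*π/2.
||u||_{H^1}^2 = (-180/7 + 19*π) + (-720/7 + 161*π/2) = -900/7 + 199*π/2.


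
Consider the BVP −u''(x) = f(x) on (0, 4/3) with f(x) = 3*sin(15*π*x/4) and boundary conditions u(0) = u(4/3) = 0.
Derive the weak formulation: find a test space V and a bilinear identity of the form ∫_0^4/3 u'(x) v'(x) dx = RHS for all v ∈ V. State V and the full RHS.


V = H^1_0(0, 4/3) (so v(0) = v(4/3) = 0); weak form: ∫_0^4/3 u'v' dx = ∫_0^4/3 (3*sin(15*π*x/4)) v dx for all v ∈ V.

Multiply both sides by a test function v and integrate from 0 to 4/3:
  ∫_0^4/3 −u''(x) v(x) dx = ∫_0^4/3 f(x) v(x) dx.
Integrate the LHS by parts once:
  ∫_0^4/3 −u'' v dx = −[u'(x) v(x)]_0^4/3 + ∫_0^4/3 u'(x) v'(x) dx.
Thus ∫_0^4/3 u'(x) v'(x) dx = ∫_0^4/3 f(x) v(x) dx + [u'(x) v(x)]_0^4/3.
Choose V so that boundary terms are either known or forced to vanish.
u is Dirichlet: u(0) = u(4/3) = 0. Let V = H^1_0(0, 4/3); then v(0) = v(4/3) = 0, and [u' v]_0^4/3 = 0.
Weak formulation: find u (satisfying any essential BC) such that ∫_0^4/3 u'(x) v'(x) dx = ∫_0^4/3 f v dx for all v ∈ V.
Substituting f(x) = 3*sin(15*π*x/4), the right-hand side is ∫_0^4/3 (3*sin(15*π*x/4)) v dx.


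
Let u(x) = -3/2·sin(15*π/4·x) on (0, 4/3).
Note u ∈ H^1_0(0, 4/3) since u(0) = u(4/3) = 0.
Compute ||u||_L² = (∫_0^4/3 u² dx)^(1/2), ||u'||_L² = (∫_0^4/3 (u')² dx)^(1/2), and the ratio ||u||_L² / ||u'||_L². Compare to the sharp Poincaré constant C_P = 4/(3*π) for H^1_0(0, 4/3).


||u||_L² / ||u'||_L² = 4/(15*π) < C_P = 4/(3*π).

u(x) = -3/2·sin(15*π/4·x), so u'(x) = -45*π*cos(15*π*x/4)/8.
Writing u(x) = A·sin(kπx/L) with A = -3/2 and k = 5, use ∫_0^L sin²(kπx/L) dx = L/2 and ∫_0^L cos²(kπx/L) dx = L/2.
u² = 9/4·sin²(15*π/4·x) and (u')² = 2025*π^2/64·cos²(15*π/4·x), and each of sin², cos² integrates to L/2 = 2/3 over (0, 4/3).
∫_0^4/3 u² dx = 3/2, so ||u||_L² = sqrt(6)/2.
∫_0^4/3 (u')² dx = 675*π^2/32, so ||u'||_L² = 15*sqrt(6)*π/8.
Ratio ||u||_L² / ||u'||_L² = 4/(15*π).
Sharp Poincaré constant on H^1_0(0, 4/3) is C_P = L/π = 4/(3*π), achieved by sin(3*π/4·x).
This is the k = 5 harmonic; the ratio L/(kπ) is strictly less than C_P = L/π, consistent with the sharp inequality ||u||_L² ≤ C_P ||u'||_L².


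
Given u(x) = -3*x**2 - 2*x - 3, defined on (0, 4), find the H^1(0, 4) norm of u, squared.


||u||_{H^1}^2 = 62828/15

The H^1 norm (squared) on an interval (0, L) is
  ||u||_{H^1}^2 = ∫_0^L u(x)^2 dx + ∫_0^L u'(x)^2 dx.
Compute u'(x) = -6*x - 2.
Then u(x)^2 = 9*x**4 + 12*x**3 + 22*x**2 + 12*x + 9 and u'(x)^2 = 36*x**2 + 24*x + 4.
Integrate each monomial from 0 to 4 using ∫_0^4 c·x^n dx = c·4^(n+1)/(n+1):
  ∫_0^4 u(x)^2 dx = ∫_0^4 (9*x^4 + 12*x^3 + 22*x^2 + 12*x + 9) dx. Term by term:
    ∫_0^4 9*x^4 dx = 9216/5;  ∫_0^4 12*x^3 dx = 768;  ∫_0^4 22*x^2 dx = 1408/3;
    ∫_0^4 12*x dx = 96;  ∫_0^4 9 dx = 36.
  Sum: 9216/5 + 768 + 1408/3 + 96 + 36 = 48188/15.
  ∫_0^4 u'(x)^2 dx = ∫_0^4 (36*x^2 + 24*x + 4) dx. Term by term:
    ∫_0^4 36*x^2 dx = 768;  ∫_0^4 24*x dx = 192;  ∫_0^4 4 dx = 16.
  Sum: 768 + 192 + 16 = 976.
Adding: ||u||_{H^1}^2 = 48188/15 + 976 = 62828/15.


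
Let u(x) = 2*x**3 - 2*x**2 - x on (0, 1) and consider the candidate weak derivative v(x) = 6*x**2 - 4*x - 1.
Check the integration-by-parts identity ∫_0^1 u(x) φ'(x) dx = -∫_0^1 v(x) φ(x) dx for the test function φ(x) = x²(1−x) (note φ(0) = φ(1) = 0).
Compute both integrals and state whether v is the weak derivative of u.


LHS = 1/12, RHS = 1/12. Yes, v = u' weakly.

u(x) = 2*x**3 - 2*x**2 - x, classical derivative u'(x) = 6*x**2 - 4*x - 1.
φ(x) = x²(1−x), so φ'(x) = x*(2 - 3*x).
Note φ(0) = φ(1) = 0, so the boundary term u·φ vanishes.
LHS = ∫_0^1 u(x) φ'(x) dx = ∫_0^1 (-6*x^5 + 10*x^4 - x^3 - 2*x^2) dx. Term by term:
  ∫_0^1 -6*x^5 dx = -1;  ∫_0^1 10*x^4 dx = 2;  ∫_0^1 -x^3 dx = -1/4;
  ∫_0^1 -2*x^2 dx = -2/3.
Sum: -1 + 2 − 1/4 − 2/3 = 1/12.
So LHS = 1/12.
∫_0^1 v(x) φ(x) dx = ∫_0^1 (-6*x^5 + 10*x^4 - 3*x^3 - x^2) dx. Term by term:
  ∫_0^1 -6*x^5 dx = -1;  ∫_0^1 10*x^4 dx = 2;  ∫_0^1 -3*x^3 dx = -3/4;
  ∫_0^1 -x^2 dx = -1/3.
Sum: -1 + 2 − 3/4 − 1/3 = -1/12.
So RHS = -∫_0^1 v(x) φ(x) dx = 1/12.
LHS = RHS, so the identity holds for this test φ.
Moreover u is smooth here and v(x) = u'(x) = 6*x**2 - 4*x - 1 pointwise, so the identity holds for every test function. Hence v is the weak derivative of u.


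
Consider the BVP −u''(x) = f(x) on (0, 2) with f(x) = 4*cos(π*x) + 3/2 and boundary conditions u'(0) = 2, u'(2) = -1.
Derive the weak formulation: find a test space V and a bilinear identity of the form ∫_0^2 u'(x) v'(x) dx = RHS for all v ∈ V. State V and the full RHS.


V = H^1(0, 2) (v unrestricted at boundary; u is determined up to an additive constant); weak form: ∫_0^2 u'v' dx = ∫_0^2 (4*cos(π*x) + 3/2) v dx − v(2) − 2·v(0) for all v ∈ V.

Multiply both sides by a test function v and integrate from 0 to 2:
  ∫_0^2 −u''(x) v(x) dx = ∫_0^2 f(x) v(x) dx.
Integrate the LHS by parts once:
  ∫_0^2 −u'' v dx = −[u'(x) v(x)]_0^2 + ∫_0^2 u'(x) v'(x) dx.
Thus ∫_0^2 u'(x) v'(x) dx = ∫_0^2 f(x) v(x) dx + [u'(x) v(x)]_0^2.
Choose V so that boundary terms are either known or forced to vanish.
u has inhomogeneous Neumann u'(0) = 2, u'(2) = -1. [u' v]_0^2 = (-1)·v(2) − (2)·v(0) = − v(2) − 2·v(0). Take V = H^1(0, 2); boundary term becomes part of RHS.
Weak formulation: find u (satisfying any essential BC) such that ∫_0^2 u'(x) v'(x) dx = ∫_0^2 f v dx − v(2) − 2·v(0) for all v ∈ V (Neumann data are natural BCs: they enter the RHS as boundary terms).
Substituting f(x) = 4*cos(π*x) + 3/2, the right-hand side is ∫_0^2 (4*cos(π*x) + 3/2) v dx − v(2) − 2·v(0).
Compatibility check (pure Neumann): taking v ≡ 1 ∈ V gives 0 = ∫_0^2 f dx + (-1) − (2), i.e. ∫_0^2 f dx must equal u'(0) − u'(2) = 3. Indeed ∫_0^2 (4*cos(π*x) + 3/2) dx = 3, so the data are compatible. The solution is then unique only up to an additive constant (fix it e.g. by requiring ∫_0^2 u dx = 0).
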